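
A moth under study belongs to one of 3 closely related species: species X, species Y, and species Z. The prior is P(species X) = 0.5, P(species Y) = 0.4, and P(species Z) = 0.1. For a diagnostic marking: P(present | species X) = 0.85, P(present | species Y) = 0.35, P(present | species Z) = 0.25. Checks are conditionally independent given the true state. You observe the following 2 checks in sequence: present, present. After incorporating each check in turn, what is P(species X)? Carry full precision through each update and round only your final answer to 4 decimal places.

0.8673

After 'present': normaliser = 0.85·0.5000 + 0.35·0.4000 + 0.25·0.1000; P(species X) ≈ 0.7203, P(species Y) ≈ 0.2373, P(species Z) ≈ 0.0424
After 'present': normaliser = 0.85·0.7203 + 0.35·0.2373 + 0.25·0.0424; P(species X) ≈ 0.8673, P(species Y) ≈ 0.1176, P(species Z) ≈ 0.0150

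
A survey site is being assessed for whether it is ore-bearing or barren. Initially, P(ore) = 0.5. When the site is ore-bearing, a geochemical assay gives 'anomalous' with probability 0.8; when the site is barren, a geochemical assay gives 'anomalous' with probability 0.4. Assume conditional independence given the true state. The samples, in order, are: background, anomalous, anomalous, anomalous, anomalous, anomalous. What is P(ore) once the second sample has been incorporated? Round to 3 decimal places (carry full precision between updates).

After 'background': P(ore) = 0.2·0.5000 / (0.2·0.5000 + 0.6·0.5000) ≈ 0.2500
After 'anomalous': P(ore) = 0.8·0.2500 / (0.8·0.2500 + 0.4·0.7500) ≈ 0.4000

0.400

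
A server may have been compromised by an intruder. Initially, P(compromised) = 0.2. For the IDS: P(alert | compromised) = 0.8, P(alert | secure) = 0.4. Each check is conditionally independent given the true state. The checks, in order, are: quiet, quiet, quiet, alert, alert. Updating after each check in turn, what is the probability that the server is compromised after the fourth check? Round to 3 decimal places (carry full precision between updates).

After 'quiet': P(compromised) = 0.2·0.2000 / (0.2·0.2000 + 0.6·0.8000) ≈ 0.0769
After 'quiet': P(compromised) = 0.2·0.0769 / (0.2·0.0769 + 0.6·0.9231) ≈ 0.0270
After 'quiet': P(compromised) = 0.2·0.0270 / (0.2·0.0270 + 0.6·0.9730) ≈ 0.0092
After 'alert': P(compromised) = 0.8·0.0092 / (0.8·0.0092 + 0.4·0.9908) ≈ 0.0182

0.018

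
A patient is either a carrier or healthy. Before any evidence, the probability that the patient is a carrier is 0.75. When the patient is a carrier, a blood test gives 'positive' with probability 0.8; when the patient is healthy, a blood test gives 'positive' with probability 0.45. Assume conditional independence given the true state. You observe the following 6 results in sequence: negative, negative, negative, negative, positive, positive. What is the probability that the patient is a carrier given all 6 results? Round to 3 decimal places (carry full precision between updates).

0.142

After 'negative': P(carrier) = 0.2·0.7500 / (0.2·0.7500 + 0.55·0.2500) ≈ 0.5217
After 'negative': P(carrier) = 0.2·0.5217 / (0.2·0.5217 + 0.55·0.4783) ≈ 0.2840
After 'negative': P(carrier) = 0.2·0.2840 / (0.2·0.2840 + 0.55·0.7160) ≈ 0.1261
After 'negative': P(carrier) = 0.2·0.1261 / (0.2·0.1261 + 0.55·0.8739) ≈ 0.0498
After 'positive': P(carrier) = 0.8·0.0498 / (0.8·0.0498 + 0.45·0.9502) ≈ 0.0853
After 'positive': P(carrier) = 0.8·0.0853 / (0.8·0.0853 + 0.45·0.9147) ≈ 0.1422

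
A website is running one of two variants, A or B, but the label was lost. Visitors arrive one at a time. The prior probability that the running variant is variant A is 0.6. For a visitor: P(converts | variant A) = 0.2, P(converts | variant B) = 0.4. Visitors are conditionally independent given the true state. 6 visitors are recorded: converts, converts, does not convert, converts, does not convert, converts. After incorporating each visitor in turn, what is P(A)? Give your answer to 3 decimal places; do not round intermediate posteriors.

Apply Bayes' rule sequentially, carrying P(A) forward.
After 'converts': P(A) = 0.2·0.6000 / (0.2·0.6000 + 0.4·0.4000) ≈ 0.4286
After 'converts': P(A) = 0.2·0.4286 / (0.2·0.4286 + 0.4·0.5714) ≈ 0.2727
After 'does not convert': P(A) = 0.8·0.2727 / (0.8·0.2727 + 0.6·0.7273) ≈ 0.3333
After 'converts': P(A) = 0.2·0.3333 / (0.2·0.3333 + 0.4·0.6667) ≈ 0.2000
After 'does not convert': P(A) = 0.8·0.2000 / (0.8·0.2000 + 0.6·0.8000) ≈ 0.2500
After 'converts': P(A) = 0.2·0.2500 / (0.2·0.2500 + 0.4·0.7500) ≈ 0.1429

0.143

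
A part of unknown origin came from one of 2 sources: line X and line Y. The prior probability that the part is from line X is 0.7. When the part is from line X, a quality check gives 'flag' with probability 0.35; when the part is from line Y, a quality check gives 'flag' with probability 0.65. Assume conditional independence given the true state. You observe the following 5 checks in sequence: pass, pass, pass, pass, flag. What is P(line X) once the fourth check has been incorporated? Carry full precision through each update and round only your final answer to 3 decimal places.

After 'pass': P(line X) = 0.65·0.7000 / (0.65·0.7000 + 0.35·0.3000) ≈ 0.8125
After 'pass': P(line X) = 0.65·0.8125 / (0.65·0.8125 + 0.35·0.1875) ≈ 0.8895
After 'pass': P(line X) = 0.65·0.8895 / (0.65·0.8895 + 0.35·0.1105) ≈ 0.9373
After 'pass': P(line X) = 0.65·0.9373 / (0.65·0.9373 + 0.35·0.0627) ≈ 0.9652

0.965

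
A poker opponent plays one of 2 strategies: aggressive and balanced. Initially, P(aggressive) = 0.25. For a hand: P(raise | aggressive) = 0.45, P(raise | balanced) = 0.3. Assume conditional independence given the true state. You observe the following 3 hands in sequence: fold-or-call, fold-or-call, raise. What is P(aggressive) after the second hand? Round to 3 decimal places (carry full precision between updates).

After 'fold-or-call': P(aggressive) = 0.55·0.2500 / (0.55·0.2500 + 0.7·0.7500) ≈ 0.2075
After 'fold-or-call': P(aggressive) = 0.55·0.2075 / (0.55·0.2075 + 0.7·0.7925) ≈ 0.1707

0.171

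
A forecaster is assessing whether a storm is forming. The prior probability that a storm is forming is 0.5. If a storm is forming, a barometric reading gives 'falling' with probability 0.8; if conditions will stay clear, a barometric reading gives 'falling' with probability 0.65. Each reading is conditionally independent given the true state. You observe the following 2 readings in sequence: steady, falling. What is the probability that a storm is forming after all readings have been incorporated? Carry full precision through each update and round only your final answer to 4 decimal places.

0.4129

After 'steady': P(storm) = 0.2·0.5000 / (0.2·0.5000 + 0.35·0.5000) ≈ 0.3636
After 'falling': P(storm) = 0.8·0.3636 / (0.8·0.3636 + 0.65·0.6364) ≈ 0.4129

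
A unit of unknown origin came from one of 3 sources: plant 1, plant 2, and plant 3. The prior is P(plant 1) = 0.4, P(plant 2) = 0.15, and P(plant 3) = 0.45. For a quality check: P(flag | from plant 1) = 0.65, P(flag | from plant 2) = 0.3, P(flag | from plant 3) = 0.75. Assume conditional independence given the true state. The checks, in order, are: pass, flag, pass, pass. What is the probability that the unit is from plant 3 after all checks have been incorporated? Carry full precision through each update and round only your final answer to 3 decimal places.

Each posterior becomes the prior for the next update.
After 'pass': normaliser = 0.35·0.4000 + 0.7·0.1500 + 0.25·0.4500; P(plant 1) ≈ 0.3916, P(plant 2) ≈ 0.2937, P(plant 3) ≈ 0.3147
After 'flag': normaliser = 0.65·0.3916 + 0.3·0.2937 + 0.75·0.3147; P(plant 1) ≈ 0.4399, P(plant 2) ≈ 0.1523, P(plant 3) ≈ 0.4079
After 'pass': normaliser = 0.35·0.4399 + 0.7·0.1523 + 0.25·0.4079; P(plant 1) ≈ 0.4247, P(plant 2) ≈ 0.2940, P(plant 3) ≈ 0.2813
After 'pass': normaliser = 0.35·0.4247 + 0.7·0.2940 + 0.25·0.2813; P(plant 1) ≈ 0.3499, P(plant 2) ≈ 0.4845, P(plant 3) ≈ 0.1655

0.166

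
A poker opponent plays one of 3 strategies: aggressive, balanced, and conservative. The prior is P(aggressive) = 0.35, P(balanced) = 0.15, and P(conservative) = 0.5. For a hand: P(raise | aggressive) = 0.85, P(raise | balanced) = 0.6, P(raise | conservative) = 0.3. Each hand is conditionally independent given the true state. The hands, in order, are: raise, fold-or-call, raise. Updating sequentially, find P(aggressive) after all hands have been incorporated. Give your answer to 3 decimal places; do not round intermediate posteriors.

0.417

Apply Bayes' rule sequentially, carrying P(aggressive) forward.
After 'raise': normaliser = 0.85·0.3500 + 0.6·0.1500 + 0.3·0.5000; P(aggressive) ≈ 0.5535, P(balanced) ≈ 0.1674, P(conservative) ≈ 0.2791
After 'fold-or-call': normaliser = 0.15·0.5535 + 0.4·0.1674 + 0.7·0.2791; P(aggressive) ≈ 0.2404, P(balanced) ≈ 0.1939, P(conservative) ≈ 0.5657
After 'raise': normaliser = 0.85·0.2404 + 0.6·0.1939 + 0.3·0.5657; P(aggressive) ≈ 0.4167, P(balanced) ≈ 0.2373, P(conservative) ≈ 0.3460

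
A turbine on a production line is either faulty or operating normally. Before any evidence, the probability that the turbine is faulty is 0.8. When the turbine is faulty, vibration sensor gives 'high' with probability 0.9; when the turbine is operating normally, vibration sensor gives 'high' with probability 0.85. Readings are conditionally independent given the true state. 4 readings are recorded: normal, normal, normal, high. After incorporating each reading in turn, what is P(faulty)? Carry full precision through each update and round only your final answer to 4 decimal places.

0.5565

After 'normal': P(faulty) = 0.1·0.8000 / (0.1·0.8000 + 0.15·0.2000) ≈ 0.7273
After 'normal': P(faulty) = 0.1·0.7273 / (0.1·0.7273 + 0.15·0.2727) ≈ 0.6400
After 'normal': P(faulty) = 0.1·0.6400 / (0.1·0.6400 + 0.15·0.3600) ≈ 0.5424
After 'high': P(faulty) = 0.9·0.5424 / (0.9·0.5424 + 0.85·0.4576) ≈ 0.5565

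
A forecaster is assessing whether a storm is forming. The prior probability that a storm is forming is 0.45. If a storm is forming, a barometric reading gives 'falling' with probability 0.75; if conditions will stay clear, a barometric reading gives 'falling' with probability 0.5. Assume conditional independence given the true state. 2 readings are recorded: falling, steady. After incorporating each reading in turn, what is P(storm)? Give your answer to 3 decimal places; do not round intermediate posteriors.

Each posterior becomes the prior for the next update.
After 'falling': P(storm) = 0.75·0.4500 / (0.75·0.4500 + 0.5·0.5500) ≈ 0.5510
After 'steady': P(storm) = 0.25·0.5510 / (0.25·0.5510 + 0.5·0.4490) ≈ 0.3803

0.380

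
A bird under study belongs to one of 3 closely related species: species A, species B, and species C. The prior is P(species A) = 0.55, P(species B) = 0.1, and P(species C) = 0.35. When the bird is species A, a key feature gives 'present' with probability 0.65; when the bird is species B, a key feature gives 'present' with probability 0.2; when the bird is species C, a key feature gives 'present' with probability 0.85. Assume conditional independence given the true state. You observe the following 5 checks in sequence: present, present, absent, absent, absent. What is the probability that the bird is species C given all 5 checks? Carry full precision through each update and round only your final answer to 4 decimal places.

0.0663

After 'present': normaliser = 0.65·0.5500 + 0.2·0.1000 + 0.85·0.3500; P(species A) ≈ 0.5296, P(species B) ≈ 0.0296, P(species C) ≈ 0.4407
After 'present': normaliser = 0.65·0.5296 + 0.2·0.0296 + 0.85·0.4407; P(species A) ≈ 0.4750, P(species B) ≈ 0.0082, P(species C) ≈ 0.5169
After 'absent': normaliser = 0.35·0.4750 + 0.8·0.0082 + 0.15·0.5169; P(species A) ≈ 0.6641, P(species B) ≈ 0.0261, P(species C) ≈ 0.3097
After 'absent': normaliser = 0.35·0.6641 + 0.8·0.0261 + 0.15·0.3097; P(species A) ≈ 0.7753, P(species B) ≈ 0.0697, P(species C) ≈ 0.1550
After 'absent': normaliser = 0.35·0.7753 + 0.8·0.0697 + 0.15·0.1550; P(species A) ≈ 0.7745, P(species B) ≈ 0.1592, P(species C) ≈ 0.0663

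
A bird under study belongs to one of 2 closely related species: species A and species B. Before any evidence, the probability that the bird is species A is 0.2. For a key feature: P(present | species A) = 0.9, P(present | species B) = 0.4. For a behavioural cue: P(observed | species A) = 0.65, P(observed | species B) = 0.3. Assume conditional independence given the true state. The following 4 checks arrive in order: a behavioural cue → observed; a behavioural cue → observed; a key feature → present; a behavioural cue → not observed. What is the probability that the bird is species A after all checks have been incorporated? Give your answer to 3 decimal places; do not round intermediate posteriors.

0.569

Each posterior becomes the prior for the next update.
After a behavioural cue='observed': P(species A) = 0.65·0.2000 / (0.65·0.2000 + 0.3·0.8000) ≈ 0.3514
After a behavioural cue='observed': P(species A) = 0.65·0.3514 / (0.65·0.3514 + 0.3·0.6486) ≈ 0.5399
After a key feature='present': P(species A) = 0.9·0.5399 / (0.9·0.5399 + 0.4·0.4601) ≈ 0.7253
After a behavioural cue='not observed': P(species A) = 0.35·0.7253 / (0.35·0.7253 + 0.7·0.2747) ≈ 0.5690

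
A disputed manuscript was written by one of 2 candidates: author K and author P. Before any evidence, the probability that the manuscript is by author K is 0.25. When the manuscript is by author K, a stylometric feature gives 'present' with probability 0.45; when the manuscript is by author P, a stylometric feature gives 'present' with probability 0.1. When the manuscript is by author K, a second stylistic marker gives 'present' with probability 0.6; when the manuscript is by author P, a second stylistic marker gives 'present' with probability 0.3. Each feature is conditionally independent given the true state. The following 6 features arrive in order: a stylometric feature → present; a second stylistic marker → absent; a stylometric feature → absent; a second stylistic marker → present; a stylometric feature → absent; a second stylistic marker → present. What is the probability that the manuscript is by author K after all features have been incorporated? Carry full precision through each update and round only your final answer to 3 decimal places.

0.561

After a stylometric feature='present': P(author K) = 0.45·0.2500 / (0.45·0.2500 + 0.1·0.7500) ≈ 0.6000
After a second stylistic marker='absent': P(author K) = 0.4·0.6000 / (0.4·0.6000 + 0.7·0.4000) ≈ 0.4615
After a stylometric feature='absent': P(author K) = 0.55·0.4615 / (0.55·0.4615 + 0.9·0.5385) ≈ 0.3438
After a second stylistic marker='present': P(author K) = 0.6·0.3438 / (0.6·0.3438 + 0.3·0.6562) ≈ 0.5116
After a stylometric feature='absent': P(author K) = 0.55·0.5116 / (0.55·0.5116 + 0.9·0.4884) ≈ 0.3903
After a second stylistic marker='present': P(author K) = 0.6·0.3903 / (0.6·0.3903 + 0.3·0.6097) ≈ 0.5615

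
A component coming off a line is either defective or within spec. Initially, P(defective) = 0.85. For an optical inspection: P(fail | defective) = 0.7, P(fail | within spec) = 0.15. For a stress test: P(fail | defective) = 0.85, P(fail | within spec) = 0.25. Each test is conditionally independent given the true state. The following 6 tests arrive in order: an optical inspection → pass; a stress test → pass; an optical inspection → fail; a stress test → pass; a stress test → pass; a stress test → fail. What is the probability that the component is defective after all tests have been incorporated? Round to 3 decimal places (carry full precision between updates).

Apply Bayes' rule sequentially, carrying P(defective) forward.
After an optical inspection='pass': P(defective) = 0.3·0.8500 / (0.3·0.8500 + 0.85·0.1500) ≈ 0.6667
After a stress test='pass': P(defective) = 0.15·0.6667 / (0.15·0.6667 + 0.75·0.3333) ≈ 0.2857
After an optical inspection='fail': P(defective) = 0.7·0.2857 / (0.7·0.2857 + 0.15·0.7143) ≈ 0.6512
After a stress test='pass': P(defective) = 0.15·0.6512 / (0.15·0.6512 + 0.75·0.3488) ≈ 0.2718
After a stress test='pass': P(defective) = 0.15·0.2718 / (0.15·0.2718 + 0.75·0.7282) ≈ 0.0695
After a stress test='fail': P(defective) = 0.85·0.0695 / (0.85·0.0695 + 0.25·0.9305) ≈ 0.2025

0.202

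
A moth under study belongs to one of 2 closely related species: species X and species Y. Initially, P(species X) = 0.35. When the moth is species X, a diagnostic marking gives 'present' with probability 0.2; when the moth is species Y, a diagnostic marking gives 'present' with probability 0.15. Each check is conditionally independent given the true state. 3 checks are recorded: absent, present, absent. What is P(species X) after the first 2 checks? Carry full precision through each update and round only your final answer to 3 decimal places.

After 'absent': P(species X) = 0.8·0.3500 / (0.8·0.3500 + 0.85·0.6500) ≈ 0.3363
After 'present': P(species X) = 0.2·0.3363 / (0.2·0.3363 + 0.15·0.6637) ≈ 0.4032

0.403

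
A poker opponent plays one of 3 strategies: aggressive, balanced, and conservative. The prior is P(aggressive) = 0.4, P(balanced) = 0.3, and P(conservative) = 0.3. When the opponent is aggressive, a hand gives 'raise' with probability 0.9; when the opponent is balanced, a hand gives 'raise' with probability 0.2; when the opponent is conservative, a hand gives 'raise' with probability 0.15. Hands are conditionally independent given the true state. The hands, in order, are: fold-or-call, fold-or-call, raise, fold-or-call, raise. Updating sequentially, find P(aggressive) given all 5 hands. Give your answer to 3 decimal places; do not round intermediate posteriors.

0.031

After 'fold-or-call': normaliser = 0.1·0.4000 + 0.8·0.3000 + 0.85·0.3000; P(aggressive) ≈ 0.0748, P(balanced) ≈ 0.4486, P(conservative) ≈ 0.4766
After 'fold-or-call': normaliser = 0.1·0.0748 + 0.8·0.4486 + 0.85·0.4766; P(aggressive) ≈ 0.0097, P(balanced) ≈ 0.4652, P(conservative) ≈ 0.5251
After 'raise': normaliser = 0.9·0.0097 + 0.2·0.4652 + 0.15·0.5251; P(aggressive) ≈ 0.0483, P(balanced) ≈ 0.5153, P(conservative) ≈ 0.4363
After 'fold-or-call': normaliser = 0.1·0.0483 + 0.8·0.5153 + 0.85·0.4363; P(aggressive) ≈ 0.0061, P(balanced) ≈ 0.5232, P(conservative) ≈ 0.4707
After 'raise': normaliser = 0.9·0.0061 + 0.2·0.5232 + 0.15·0.4707; P(aggressive) ≈ 0.0305, P(balanced) ≈ 0.5789, P(conservative) ≈ 0.3906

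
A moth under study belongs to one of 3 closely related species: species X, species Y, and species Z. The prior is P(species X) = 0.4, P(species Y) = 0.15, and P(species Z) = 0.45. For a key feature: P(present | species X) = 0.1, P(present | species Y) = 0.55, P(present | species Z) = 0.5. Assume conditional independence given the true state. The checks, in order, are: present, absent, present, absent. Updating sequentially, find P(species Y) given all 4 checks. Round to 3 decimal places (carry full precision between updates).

0.227

Each posterior becomes the prior for the next update.
After 'present': normaliser = 0.1·0.4000 + 0.55·0.1500 + 0.5·0.4500; P(species X) ≈ 0.1151, P(species Y) ≈ 0.2374, P(species Z) ≈ 0.6475
After 'absent': normaliser = 0.9·0.1151 + 0.45·0.2374 + 0.5·0.6475; P(species X) ≈ 0.1939, P(species Y) ≈ 0.2000, P(species Z) ≈ 0.6061
After 'present': normaliser = 0.1·0.1939 + 0.55·0.2000 + 0.5·0.6061; P(species X) ≈ 0.0448, P(species Y) ≈ 0.2544, P(species Z) ≈ 0.7008
After 'absent': normaliser = 0.9·0.0448 + 0.45·0.2544 + 0.5·0.7008; P(species X) ≈ 0.0799, P(species Y) ≈ 0.2266, P(species Z) ≈ 0.6935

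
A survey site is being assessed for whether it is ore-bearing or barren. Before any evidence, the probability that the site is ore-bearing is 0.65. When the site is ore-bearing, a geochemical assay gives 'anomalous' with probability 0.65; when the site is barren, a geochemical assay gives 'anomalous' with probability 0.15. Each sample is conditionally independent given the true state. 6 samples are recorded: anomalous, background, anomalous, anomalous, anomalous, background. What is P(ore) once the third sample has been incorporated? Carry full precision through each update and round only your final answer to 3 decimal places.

After 'anomalous': P(ore) = 0.65·0.6500 / (0.65·0.6500 + 0.15·0.3500) ≈ 0.8895
After 'background': P(ore) = 0.35·0.8895 / (0.35·0.8895 + 0.85·0.1105) ≈ 0.7682
After 'anomalous': P(ore) = 0.65·0.7682 / (0.65·0.7682 + 0.15·0.2318) ≈ 0.9349

0.935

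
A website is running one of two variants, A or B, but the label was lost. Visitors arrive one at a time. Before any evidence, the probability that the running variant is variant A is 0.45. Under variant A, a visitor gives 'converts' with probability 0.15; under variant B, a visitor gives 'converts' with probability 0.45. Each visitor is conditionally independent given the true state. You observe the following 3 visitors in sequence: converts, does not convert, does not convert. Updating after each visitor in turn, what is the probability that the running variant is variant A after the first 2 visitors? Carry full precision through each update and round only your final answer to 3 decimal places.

0.297

After 'converts': P(A) = 0.15·0.4500 / (0.15·0.4500 + 0.45·0.5500) ≈ 0.2143
After 'does not convert': P(A) = 0.85·0.2143 / (0.85·0.2143 + 0.55·0.7857) ≈ 0.2965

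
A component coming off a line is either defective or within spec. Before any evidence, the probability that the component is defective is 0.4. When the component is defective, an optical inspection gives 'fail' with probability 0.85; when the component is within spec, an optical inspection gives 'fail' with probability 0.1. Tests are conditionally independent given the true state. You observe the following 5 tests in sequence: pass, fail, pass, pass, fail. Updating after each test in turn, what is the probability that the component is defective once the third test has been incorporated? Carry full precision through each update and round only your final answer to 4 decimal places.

After 'pass': P(defective) = 0.15·0.4000 / (0.15·0.4000 + 0.9·0.6000) ≈ 0.1000
After 'fail': P(defective) = 0.85·0.1000 / (0.85·0.1000 + 0.1·0.9000) ≈ 0.4857
After 'pass': P(defective) = 0.15·0.4857 / (0.15·0.4857 + 0.9·0.5143) ≈ 0.1360

0.1360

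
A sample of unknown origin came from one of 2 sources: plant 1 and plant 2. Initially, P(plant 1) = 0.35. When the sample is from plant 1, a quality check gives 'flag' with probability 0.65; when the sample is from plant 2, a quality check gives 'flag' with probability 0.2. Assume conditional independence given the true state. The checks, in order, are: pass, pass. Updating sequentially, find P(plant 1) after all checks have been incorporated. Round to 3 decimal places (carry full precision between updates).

Apply Bayes' rule sequentially, carrying P(plant 1) forward.
After 'pass': P(plant 1) = 0.35·0.3500 / (0.35·0.3500 + 0.8·0.6500) ≈ 0.1907
After 'pass': P(plant 1) = 0.35·0.1907 / (0.35·0.1907 + 0.8·0.8093) ≈ 0.0934

0.093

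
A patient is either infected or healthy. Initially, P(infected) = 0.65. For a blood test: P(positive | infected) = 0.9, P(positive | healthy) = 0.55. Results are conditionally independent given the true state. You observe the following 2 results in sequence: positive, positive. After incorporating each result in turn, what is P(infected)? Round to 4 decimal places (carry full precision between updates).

0.8326

After 'positive': P(infected) = 0.9·0.6500 / (0.9·0.6500 + 0.55·0.3500) ≈ 0.7524
After 'positive': P(infected) = 0.9·0.7524 / (0.9·0.7524 + 0.55·0.2476) ≈ 0.8326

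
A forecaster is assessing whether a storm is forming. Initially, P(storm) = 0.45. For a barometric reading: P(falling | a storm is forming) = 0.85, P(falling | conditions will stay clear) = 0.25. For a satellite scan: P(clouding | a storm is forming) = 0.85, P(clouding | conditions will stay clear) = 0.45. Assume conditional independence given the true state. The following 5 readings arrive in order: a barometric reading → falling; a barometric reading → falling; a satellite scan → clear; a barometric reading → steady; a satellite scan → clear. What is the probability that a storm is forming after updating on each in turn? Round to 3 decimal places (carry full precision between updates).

0.123

After a barometric reading='falling': P(storm) = 0.85·0.4500 / (0.85·0.4500 + 0.25·0.5500) ≈ 0.7356
After a barometric reading='falling': P(storm) = 0.85·0.7356 / (0.85·0.7356 + 0.25·0.2644) ≈ 0.9044
After a satellite scan='clear': P(storm) = 0.15·0.9044 / (0.15·0.9044 + 0.55·0.0956) ≈ 0.7206
After a barometric reading='steady': P(storm) = 0.15·0.7206 / (0.15·0.7206 + 0.75·0.2794) ≈ 0.3403
After a satellite scan='clear': P(storm) = 0.15·0.3403 / (0.15·0.3403 + 0.55·0.6597) ≈ 0.1233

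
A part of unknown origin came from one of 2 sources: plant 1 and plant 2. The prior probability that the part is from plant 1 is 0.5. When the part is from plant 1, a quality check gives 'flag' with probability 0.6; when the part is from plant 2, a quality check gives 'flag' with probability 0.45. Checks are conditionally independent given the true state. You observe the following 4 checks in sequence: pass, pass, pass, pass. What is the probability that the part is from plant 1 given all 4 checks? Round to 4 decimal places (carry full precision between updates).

Each posterior becomes the prior for the next update.
After 'pass': P(plant 1) = 0.4·0.5000 / (0.4·0.5000 + 0.55·0.5000) ≈ 0.4211
After 'pass': P(plant 1) = 0.4·0.4211 / (0.4·0.4211 + 0.55·0.5789) ≈ 0.3459
After 'pass': P(plant 1) = 0.4·0.3459 / (0.4·0.3459 + 0.55·0.6541) ≈ 0.2778
After 'pass': P(plant 1) = 0.4·0.2778 / (0.4·0.2778 + 0.55·0.7222) ≈ 0.2186

0.2186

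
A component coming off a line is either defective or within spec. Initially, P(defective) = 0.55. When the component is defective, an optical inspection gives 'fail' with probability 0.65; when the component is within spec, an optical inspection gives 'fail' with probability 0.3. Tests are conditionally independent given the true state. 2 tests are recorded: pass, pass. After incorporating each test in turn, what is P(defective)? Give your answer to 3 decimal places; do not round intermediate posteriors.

Each posterior becomes the prior for the next update.
After 'pass': P(defective) = 0.35·0.5500 / (0.35·0.5500 + 0.7·0.4500) ≈ 0.3793
After 'pass': P(defective) = 0.35·0.3793 / (0.35·0.3793 + 0.7·0.6207) ≈ 0.2340

0.234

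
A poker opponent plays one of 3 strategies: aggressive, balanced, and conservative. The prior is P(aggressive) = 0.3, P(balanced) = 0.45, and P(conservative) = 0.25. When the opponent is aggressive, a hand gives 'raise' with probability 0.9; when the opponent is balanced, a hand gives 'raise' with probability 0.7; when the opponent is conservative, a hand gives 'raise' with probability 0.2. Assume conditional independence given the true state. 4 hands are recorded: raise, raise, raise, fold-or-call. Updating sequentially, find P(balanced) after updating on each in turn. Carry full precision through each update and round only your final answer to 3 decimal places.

After 'raise': normaliser = 0.9·0.3000 + 0.7·0.4500 + 0.2·0.2500; P(aggressive) ≈ 0.4252, P(balanced) ≈ 0.4961, P(conservative) ≈ 0.0787
After 'raise': normaliser = 0.9·0.4252 + 0.7·0.4961 + 0.2·0.0787; P(aggressive) ≈ 0.5132, P(balanced) ≈ 0.4657, P(conservative) ≈ 0.0211
After 'raise': normaliser = 0.9·0.5132 + 0.7·0.4657 + 0.2·0.0211; P(aggressive) ≈ 0.5831, P(balanced) ≈ 0.4115, P(conservative) ≈ 0.0053
After 'fold-or-call': normaliser = 0.1·0.5831 + 0.3·0.4115 + 0.8·0.0053; P(aggressive) ≈ 0.3134, P(balanced) ≈ 0.6636, P(conservative) ≈ 0.0229

0.664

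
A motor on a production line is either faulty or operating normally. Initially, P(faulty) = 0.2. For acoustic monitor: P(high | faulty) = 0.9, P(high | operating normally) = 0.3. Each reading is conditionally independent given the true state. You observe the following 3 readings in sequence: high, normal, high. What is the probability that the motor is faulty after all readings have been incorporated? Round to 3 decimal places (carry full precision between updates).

0.243

After 'high': P(faulty) = 0.9·0.2000 / (0.9·0.2000 + 0.3·0.8000) ≈ 0.4286
After 'normal': P(faulty) = 0.1·0.4286 / (0.1·0.4286 + 0.7·0.5714) ≈ 0.0968
After 'high': P(faulty) = 0.9·0.0968 / (0.9·0.0968 + 0.3·0.9032) ≈ 0.2432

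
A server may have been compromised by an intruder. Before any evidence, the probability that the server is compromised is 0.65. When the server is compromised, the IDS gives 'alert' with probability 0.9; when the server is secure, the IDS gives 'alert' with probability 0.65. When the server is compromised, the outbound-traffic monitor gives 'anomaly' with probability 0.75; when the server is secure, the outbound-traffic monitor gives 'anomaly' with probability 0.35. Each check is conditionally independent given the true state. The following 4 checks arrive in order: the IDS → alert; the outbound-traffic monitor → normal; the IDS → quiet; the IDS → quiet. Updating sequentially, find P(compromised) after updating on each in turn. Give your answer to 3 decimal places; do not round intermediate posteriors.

0.075

After the IDS='alert': P(compromised) = 0.9·0.6500 / (0.9·0.6500 + 0.65·0.3500) ≈ 0.7200
After the outbound-traffic monitor='normal': P(compromised) = 0.25·0.7200 / (0.25·0.7200 + 0.65·0.2800) ≈ 0.4972
After the IDS='quiet': P(compromised) = 0.1·0.4972 / (0.1·0.4972 + 0.35·0.5028) ≈ 0.2203
After the IDS='quiet': P(compromised) = 0.1·0.2203 / (0.1·0.2203 + 0.35·0.7797) ≈ 0.0747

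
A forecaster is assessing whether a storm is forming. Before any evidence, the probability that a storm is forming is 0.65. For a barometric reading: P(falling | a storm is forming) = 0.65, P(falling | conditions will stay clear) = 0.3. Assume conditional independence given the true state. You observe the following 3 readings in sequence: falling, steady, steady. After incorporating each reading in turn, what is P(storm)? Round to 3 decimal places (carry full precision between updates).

Each posterior becomes the prior for the next update.
After 'falling': P(storm) = 0.65·0.6500 / (0.65·0.6500 + 0.3·0.3500) ≈ 0.8009
After 'steady': P(storm) = 0.35·0.8009 / (0.35·0.8009 + 0.7·0.1991) ≈ 0.6680
After 'steady': P(storm) = 0.35·0.6680 / (0.35·0.6680 + 0.7·0.3320) ≈ 0.5015

0.501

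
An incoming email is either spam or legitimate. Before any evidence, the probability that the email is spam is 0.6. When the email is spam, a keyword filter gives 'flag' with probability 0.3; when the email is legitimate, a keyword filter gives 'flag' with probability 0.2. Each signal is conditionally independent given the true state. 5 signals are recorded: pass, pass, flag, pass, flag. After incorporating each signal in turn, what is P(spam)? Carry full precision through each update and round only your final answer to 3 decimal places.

0.693

After 'pass': P(spam) = 0.7·0.6000 / (0.7·0.6000 + 0.8·0.4000) ≈ 0.5676
After 'pass': P(spam) = 0.7·0.5676 / (0.7·0.5676 + 0.8·0.4324) ≈ 0.5345
After 'flag': P(spam) = 0.3·0.5345 / (0.3·0.5345 + 0.2·0.4655) ≈ 0.6327
After 'pass': P(spam) = 0.7·0.6327 / (0.7·0.6327 + 0.8·0.3673) ≈ 0.6012
After 'flag': P(spam) = 0.3·0.6012 / (0.3·0.6012 + 0.2·0.3988) ≈ 0.6933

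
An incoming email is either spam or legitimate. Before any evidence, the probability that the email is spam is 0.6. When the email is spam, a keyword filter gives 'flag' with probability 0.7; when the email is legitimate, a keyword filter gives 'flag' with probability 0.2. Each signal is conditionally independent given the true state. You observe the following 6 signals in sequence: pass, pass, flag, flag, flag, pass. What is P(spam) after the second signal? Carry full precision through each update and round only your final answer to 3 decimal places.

0.174

After 'pass': P(spam) = 0.3·0.6000 / (0.3·0.6000 + 0.8·0.4000) ≈ 0.3600
After 'pass': P(spam) = 0.3·0.3600 / (0.3·0.3600 + 0.8·0.6400) ≈ 0.1742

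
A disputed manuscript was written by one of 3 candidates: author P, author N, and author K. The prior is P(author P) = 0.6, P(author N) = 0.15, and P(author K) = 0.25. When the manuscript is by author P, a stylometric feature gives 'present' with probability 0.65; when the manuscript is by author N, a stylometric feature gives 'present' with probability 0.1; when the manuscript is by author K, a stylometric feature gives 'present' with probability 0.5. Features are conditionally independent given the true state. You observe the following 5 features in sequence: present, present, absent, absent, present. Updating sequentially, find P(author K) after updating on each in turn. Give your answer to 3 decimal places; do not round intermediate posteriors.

0.278

Apply Bayes' rule sequentially, carrying P(author K) forward.
After 'present': normaliser = 0.65·0.6000 + 0.1·0.1500 + 0.5·0.2500; P(author P) ≈ 0.7358, P(author N) ≈ 0.0283, P(author K) ≈ 0.2358
After 'present': normaliser = 0.65·0.7358 + 0.1·0.0283 + 0.5·0.2358; P(author P) ≈ 0.7984, P(author N) ≈ 0.0047, P(author K) ≈ 0.1969
After 'absent': normaliser = 0.35·0.7984 + 0.9·0.0047 + 0.5·0.1969; P(author P) ≈ 0.7313, P(author N) ≈ 0.0111, P(author K) ≈ 0.2576
After 'absent': normaliser = 0.35·0.7313 + 0.9·0.0111 + 0.5·0.2576; P(author P) ≈ 0.6484, P(author N) ≈ 0.0254, P(author K) ≈ 0.3262
After 'present': normaliser = 0.65·0.6484 + 0.1·0.0254 + 0.5·0.3262; P(author P) ≈ 0.7178, P(author N) ≈ 0.0043, P(author K) ≈ 0.2778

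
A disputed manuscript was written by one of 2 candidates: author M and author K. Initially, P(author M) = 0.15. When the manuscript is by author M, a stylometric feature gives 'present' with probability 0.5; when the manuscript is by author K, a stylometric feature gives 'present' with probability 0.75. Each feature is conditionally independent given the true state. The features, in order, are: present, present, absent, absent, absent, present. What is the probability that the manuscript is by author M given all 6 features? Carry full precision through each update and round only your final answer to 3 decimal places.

After 'present': P(author M) = 0.5·0.1500 / (0.5·0.1500 + 0.75·0.8500) ≈ 0.1053
After 'present': P(author M) = 0.5·0.1053 / (0.5·0.1053 + 0.75·0.8947) ≈ 0.0727
After 'absent': P(author M) = 0.5·0.0727 / (0.5·0.0727 + 0.25·0.9273) ≈ 0.1356
After 'absent': P(author M) = 0.5·0.1356 / (0.5·0.1356 + 0.25·0.8644) ≈ 0.2388
After 'absent': P(author M) = 0.5·0.2388 / (0.5·0.2388 + 0.25·0.7612) ≈ 0.3855
After 'present': P(author M) = 0.5·0.3855 / (0.5·0.3855 + 0.75·0.6145) ≈ 0.2949

0.295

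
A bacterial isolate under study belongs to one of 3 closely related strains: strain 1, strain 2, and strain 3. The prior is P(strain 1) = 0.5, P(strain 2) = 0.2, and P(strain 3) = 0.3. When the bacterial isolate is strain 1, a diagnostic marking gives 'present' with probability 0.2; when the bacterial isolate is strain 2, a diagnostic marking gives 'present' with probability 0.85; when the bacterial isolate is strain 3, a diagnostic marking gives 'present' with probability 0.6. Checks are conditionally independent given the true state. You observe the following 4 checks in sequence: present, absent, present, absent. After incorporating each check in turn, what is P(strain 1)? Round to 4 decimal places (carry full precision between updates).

Each posterior becomes the prior for the next update.
After 'present': normaliser = 0.2·0.5000 + 0.85·0.2000 + 0.6·0.3000; P(strain 1) ≈ 0.2222, P(strain 2) ≈ 0.3778, P(strain 3) ≈ 0.4000
After 'absent': normaliser = 0.8·0.2222 + 0.15·0.3778 + 0.4·0.4000; P(strain 1) ≈ 0.4507, P(strain 2) ≈ 0.1437, P(strain 3) ≈ 0.4056
After 'present': normaliser = 0.2·0.4507 + 0.85·0.1437 + 0.6·0.4056; P(strain 1) ≈ 0.1978, P(strain 2) ≈ 0.2680, P(strain 3) ≈ 0.5342
After 'absent': normaliser = 0.8·0.1978 + 0.15·0.2680 + 0.4·0.5342; P(strain 1) ≈ 0.3840, P(strain 2) ≈ 0.0975, P(strain 3) ≈ 0.5184

0.3840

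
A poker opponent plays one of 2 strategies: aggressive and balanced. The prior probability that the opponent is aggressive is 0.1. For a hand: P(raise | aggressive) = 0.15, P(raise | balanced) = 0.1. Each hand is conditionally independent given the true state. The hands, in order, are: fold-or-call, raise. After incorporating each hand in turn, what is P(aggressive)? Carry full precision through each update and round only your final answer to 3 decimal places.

After 'fold-or-call': P(aggressive) = 0.85·0.1000 / (0.85·0.1000 + 0.9·0.9000) ≈ 0.0950
After 'raise': P(aggressive) = 0.15·0.0950 / (0.15·0.0950 + 0.1·0.9050) ≈ 0.1360

0.136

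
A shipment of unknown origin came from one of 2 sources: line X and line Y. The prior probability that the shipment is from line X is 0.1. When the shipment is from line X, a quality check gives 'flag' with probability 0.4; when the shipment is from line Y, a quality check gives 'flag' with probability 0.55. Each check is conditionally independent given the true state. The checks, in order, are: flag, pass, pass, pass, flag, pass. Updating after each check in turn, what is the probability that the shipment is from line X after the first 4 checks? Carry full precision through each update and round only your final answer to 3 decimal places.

After 'flag': P(line X) = 0.4·0.1000 / (0.4·0.1000 + 0.55·0.9000) ≈ 0.0748
After 'pass': P(line X) = 0.6·0.0748 / (0.6·0.0748 + 0.45·0.9252) ≈ 0.0973
After 'pass': P(line X) = 0.6·0.0973 / (0.6·0.0973 + 0.45·0.9027) ≈ 0.1256
After 'pass': P(line X) = 0.6·0.1256 / (0.6·0.1256 + 0.45·0.8744) ≈ 0.1608

0.161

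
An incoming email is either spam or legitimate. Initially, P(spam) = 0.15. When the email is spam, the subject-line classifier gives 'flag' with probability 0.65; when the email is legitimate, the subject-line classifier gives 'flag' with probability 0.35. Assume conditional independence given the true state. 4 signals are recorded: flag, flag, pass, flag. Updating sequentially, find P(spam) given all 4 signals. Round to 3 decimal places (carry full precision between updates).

0.378

After 'flag': P(spam) = 0.65·0.1500 / (0.65·0.1500 + 0.35·0.8500) ≈ 0.2468
After 'flag': P(spam) = 0.65·0.2468 / (0.65·0.2468 + 0.35·0.7532) ≈ 0.3784
After 'pass': P(spam) = 0.35·0.3784 / (0.35·0.3784 + 0.65·0.6216) ≈ 0.2468
After 'flag': P(spam) = 0.65·0.2468 / (0.65·0.2468 + 0.35·0.7532) ≈ 0.3784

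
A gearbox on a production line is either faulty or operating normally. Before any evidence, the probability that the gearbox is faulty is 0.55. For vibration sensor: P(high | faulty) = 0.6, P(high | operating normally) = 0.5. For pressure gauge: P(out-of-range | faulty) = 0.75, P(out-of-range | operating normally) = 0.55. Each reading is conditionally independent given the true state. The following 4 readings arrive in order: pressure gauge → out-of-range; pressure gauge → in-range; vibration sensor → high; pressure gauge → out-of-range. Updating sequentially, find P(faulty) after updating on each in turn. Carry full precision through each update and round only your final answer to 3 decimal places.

0.602

After pressure gauge='out-of-range': P(faulty) = 0.75·0.5500 / (0.75·0.5500 + 0.55·0.4500) ≈ 0.6250
After pressure gauge='in-range': P(faulty) = 0.25·0.6250 / (0.25·0.6250 + 0.45·0.3750) ≈ 0.4808
After vibration sensor='high': P(faulty) = 0.6·0.4808 / (0.6·0.4808 + 0.5·0.5192) ≈ 0.5263
After pressure gauge='out-of-range': P(faulty) = 0.75·0.5263 / (0.75·0.5263 + 0.55·0.4737) ≈ 0.6024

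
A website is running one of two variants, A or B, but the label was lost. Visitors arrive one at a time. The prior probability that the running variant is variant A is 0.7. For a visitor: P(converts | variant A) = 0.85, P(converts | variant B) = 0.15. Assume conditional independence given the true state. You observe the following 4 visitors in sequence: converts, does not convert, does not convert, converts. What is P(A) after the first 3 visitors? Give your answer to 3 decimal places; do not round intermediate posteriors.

0.292

After 'converts': P(A) = 0.85·0.7000 / (0.85·0.7000 + 0.15·0.3000) ≈ 0.9297
After 'does not convert': P(A) = 0.15·0.9297 / (0.15·0.9297 + 0.85·0.0703) ≈ 0.7000
After 'does not convert': P(A) = 0.15·0.7000 / (0.15·0.7000 + 0.85·0.3000) ≈ 0.2917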